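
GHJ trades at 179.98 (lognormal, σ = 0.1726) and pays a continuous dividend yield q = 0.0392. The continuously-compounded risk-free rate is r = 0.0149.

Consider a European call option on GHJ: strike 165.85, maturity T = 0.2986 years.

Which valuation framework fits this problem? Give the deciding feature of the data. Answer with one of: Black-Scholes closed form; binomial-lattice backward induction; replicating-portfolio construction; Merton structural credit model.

framework: Black-Scholes closed form

Key observation: the instrument is a plain European call (strike 165.85) on a lognormal asset; the exact continuous-time formula applies directly.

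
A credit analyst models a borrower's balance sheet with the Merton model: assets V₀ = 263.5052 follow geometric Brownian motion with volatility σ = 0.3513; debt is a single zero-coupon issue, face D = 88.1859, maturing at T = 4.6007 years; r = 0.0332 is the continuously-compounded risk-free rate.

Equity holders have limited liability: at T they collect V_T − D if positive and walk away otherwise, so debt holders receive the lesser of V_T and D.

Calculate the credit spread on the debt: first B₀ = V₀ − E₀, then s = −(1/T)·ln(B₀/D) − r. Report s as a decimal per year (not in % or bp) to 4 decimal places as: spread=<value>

spread=0.0060

Work the structural quantities from V₀ = 263.5052 against face 88.1859:
d₁ = [ln(V₀/D) + (r + σ²/2)T] / (σ√T)
   = [ln(263.5052/88.1859) + (0.0332 + 0.5·0.3513²)·4.6007] / (0.3513·√4.6007)
   = [1.094626 + 0.436633] / 0.753512 = 2.032163
d₂ = d₁ − σ√T = 2.032163 − 0.753512 = 1.278652
N(d₁) = 0.978931,  N(d₂) = 0.899490,  e^(−rT) = 0.858350
E₀ = V₀·N(d₁) − D·e^(−rT)·N(d₂)
   = 263.5052·0.978931 − 88.1859·0.858350·0.899490 = 189.867185
B₀ = V₀ − E₀ = 263.5052 − 189.867185 = 73.638015
spread = −(1/T)·ln(B₀/D) − r = −(1/4.6007)·ln(73.638015/88.1859) − 0.0332 = 0.00598658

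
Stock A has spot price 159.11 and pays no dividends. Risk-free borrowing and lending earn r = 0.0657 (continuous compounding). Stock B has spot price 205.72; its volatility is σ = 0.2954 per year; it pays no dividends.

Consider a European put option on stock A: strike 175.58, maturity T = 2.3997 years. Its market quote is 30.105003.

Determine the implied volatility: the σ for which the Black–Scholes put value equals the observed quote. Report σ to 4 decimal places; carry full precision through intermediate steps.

At σ = 0.3660 the Black–Scholes value reproduces the quote:
σ√T = 0.366·√2.3997 = 0.566969
d₁ = (ln(S/K) + (r+σ²/2)T) / (σ√T) = (ln(159.11/175.58) + (0.0657+0.366²/2)·2.3997) / 0.566969 = (-0.098499 + 0.318387) / 0.566969 = 0.387831
d₂ = d₁ − σ√T = 0.387831 − 0.566969 = -0.179138
e^{−rT} = 0.854140
N(−d₁) = 0.349070,  N(−d₂) = 0.571085
V = K·e^{−rT}·N(−d₂) − S·N(−d₁) = 85.645605 − 55.540603 = 30.105003 (the observed quote) — the price is monotone increasing in volatility, hence this σ is the only solution

sigma = 0.3660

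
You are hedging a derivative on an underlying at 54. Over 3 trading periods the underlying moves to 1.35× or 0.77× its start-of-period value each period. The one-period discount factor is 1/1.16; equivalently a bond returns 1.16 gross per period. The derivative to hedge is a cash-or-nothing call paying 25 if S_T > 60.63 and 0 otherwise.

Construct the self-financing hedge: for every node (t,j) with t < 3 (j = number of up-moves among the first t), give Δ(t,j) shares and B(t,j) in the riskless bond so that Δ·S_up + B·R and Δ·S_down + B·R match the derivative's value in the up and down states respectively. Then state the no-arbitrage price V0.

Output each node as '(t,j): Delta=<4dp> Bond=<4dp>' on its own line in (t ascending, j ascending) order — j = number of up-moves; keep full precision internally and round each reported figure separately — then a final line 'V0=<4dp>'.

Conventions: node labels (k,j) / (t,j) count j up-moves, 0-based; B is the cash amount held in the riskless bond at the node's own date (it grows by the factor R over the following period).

Under the risk-neutral measure, an up-move has probability p* = (R−d)/(u−d) = 0.6724 and values discount at R = 1.16.
At maturity the claim pays: V(3,0)=0.0000, V(3,1)=0.0000, V(3,2)=25.0000, V(3,3)=25.0000
Node (2,0) S=32.0166: V=(p*·0.0000+(1−p*)·0.0000)/1.16=0.0000; Δ=(0.0000−0.0000)/(43.2224−24.6528)=0.0000; B=V−Δ·S=0.0000
Node (2,1) S=56.1330: V=(p*·25.0000+(1−p*)·0.0000)/1.16=14.4917; Δ=(25.0000−0.0000)/(75.7796−43.2224)=0.7679; B=V−Δ·S=-28.6118
Node (2,2) S=98.4150: V=(p*·25.0000+(1−p*)·25.0000)/1.16=21.5517; Δ=(25.0000−25.0000)/(132.8603−75.7796)=0.0000; B=V−Δ·S=21.5517
Node (1,0) S=41.5800: V=(p*·14.4917+(1−p*)·0.0000)/1.16=8.4003; Δ=(14.4917−0.0000)/(56.1330−32.0166)=0.6009; B=V−Δ·S=-16.5853
Node (1,1) S=72.9000: V=(p*·21.5517+(1−p*)·14.4917)/1.16=16.5853; Δ=(21.5517−14.4917)/(98.4150−56.1330)=0.1670; B=V−Δ·S=4.4128
Node (0,0) S=54.0000: V=(p*·16.5853+(1−p*)·8.4003)/1.16=11.9862; Δ=(16.5853−8.4003)/(72.9000−41.5800)=0.2613; B=V−Δ·S=-2.1258
Check: Δ(0,0)·S0 + B(0,0) = 11.9862 = V0.

(0,0): Delta=0.2613 Bond=-2.1258
(1,0): Delta=0.6009 Bond=-16.5853
(1,1): Delta=0.1670 Bond=4.4128
(2,0): Delta=0.0000 Bond=0.0000
(2,1): Delta=0.7679 Bond=-28.6118
(2,2): Delta=0.0000 Bond=21.5517
V0=11.9862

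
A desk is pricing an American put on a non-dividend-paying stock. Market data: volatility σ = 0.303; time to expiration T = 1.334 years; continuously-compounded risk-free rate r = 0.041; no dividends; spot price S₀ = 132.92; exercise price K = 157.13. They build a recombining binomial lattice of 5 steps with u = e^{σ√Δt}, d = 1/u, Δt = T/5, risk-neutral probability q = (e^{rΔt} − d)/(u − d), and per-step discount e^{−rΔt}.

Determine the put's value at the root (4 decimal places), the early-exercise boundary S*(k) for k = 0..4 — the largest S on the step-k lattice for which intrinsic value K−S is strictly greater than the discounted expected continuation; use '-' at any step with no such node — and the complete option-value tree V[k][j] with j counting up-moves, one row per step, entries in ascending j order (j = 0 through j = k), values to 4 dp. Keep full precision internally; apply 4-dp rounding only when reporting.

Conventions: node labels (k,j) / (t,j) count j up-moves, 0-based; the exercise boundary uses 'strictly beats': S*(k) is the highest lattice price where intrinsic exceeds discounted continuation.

price = 30.0411
boundary = - - 97.1963 113.6632 132.9200
tree:
30.0411
43.5160 17.0121
59.9337 27.7951 6.4302
74.0151 43.4668 12.4838 0.4203
86.0563 59.9337 24.2100 0.8429 0.0000
96.3531 74.0151 43.4668 1.6907 0.0000 0.0000

Δt=0.26680, u=1.16942, d=0.85512, q=0.49595, disc=e^(-rΔt)=0.98912
k=5 terminal: V=max(K-S,0) → 96.3531 74.0151 43.4668 1.6907 0.0000 0.0000
k=4: j=0 S=71.0737 intr=86.0563 cont=84.3469 V=86.0563[EX]; j=1 S=97.1963 intr=59.9337 cont=58.2243 V=59.9337[EX]; j=2 S=132.9200 intr=24.2100 cont=22.5006 V=24.2100[EX]; j=3 S=181.7737 intr=0.0000 cont=0.8429 V=0.8429[hold]; j=4 S=248.5833 intr=0.0000 cont=0.0000 V=0.0000[hold]  S*(4)=132.9200
k=3: j=0 S=83.1149 intr=74.0151 cont=72.3056 V=74.0151[EX]; j=1 S=113.6632 intr=43.4668 cont=41.7573 V=43.4668[EX]; j=2 S=155.4393 intr=1.6907 cont=12.4838 V=12.4838[hold]; j=3 S=212.5698 intr=0.0000 cont=0.4203 V=0.4203[hold]  S*(3)=113.6632
k=2: j=0 S=97.1963 intr=59.9337 cont=58.2243 V=59.9337[EX]; j=1 S=132.9200 intr=24.2100 cont=27.7951 V=27.7951[hold]; j=2 S=181.7737 intr=0.0000 cont=6.4302 V=6.4302[hold]  S*(2)=97.1963
k=1: j=0 S=113.6632 intr=43.4668 cont=43.5160 V=43.5160[hold]; j=1 S=155.4393 intr=1.6907 cont=17.0121 V=17.0121[hold]  S*(1)=-
k=0: j=0 S=132.9200 intr=24.2100 cont=30.0411 V=30.0411[hold]  S*(0)=-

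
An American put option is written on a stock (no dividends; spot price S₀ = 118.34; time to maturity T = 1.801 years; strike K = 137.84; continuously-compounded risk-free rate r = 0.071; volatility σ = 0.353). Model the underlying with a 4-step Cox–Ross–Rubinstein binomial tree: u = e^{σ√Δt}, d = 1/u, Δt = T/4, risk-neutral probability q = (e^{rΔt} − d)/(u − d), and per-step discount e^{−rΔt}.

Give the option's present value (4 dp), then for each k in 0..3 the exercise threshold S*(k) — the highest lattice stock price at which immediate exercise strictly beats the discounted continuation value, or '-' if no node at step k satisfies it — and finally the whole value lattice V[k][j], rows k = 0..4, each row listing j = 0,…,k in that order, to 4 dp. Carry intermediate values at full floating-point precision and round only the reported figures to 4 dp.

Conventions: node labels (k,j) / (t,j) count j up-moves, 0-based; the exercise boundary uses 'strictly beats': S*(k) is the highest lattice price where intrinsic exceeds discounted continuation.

price = 28.2427
boundary = - 93.3818 73.6873 93.3818
tree:
28.2427
44.4582 14.4026
64.1527 25.7141 4.4100
79.6935 44.4582 9.2734 0.0000
91.9567 64.1527 19.5000 0.0000 0.0000

Δt=0.45025  u=1.26727  d=0.78910  q=0.50899  discount=0.96854
step 4 (expiry): payoffs max(K−S,0) = 91.9567 64.1527 19.5000 0.0000 0.0000
step 3: (k=3,j=0): S=58.1465, K−S=79.6935, hold=75.3567 ⇒ V=79.6935 exercise | (k=3,j=1): S=93.3818, K−S=44.4582, hold=40.1215 ⇒ V=44.4582 exercise | (k=3,j=2): S=149.9688, K−S=0.0000, hold=9.2734 ⇒ V=9.2734 continue | (k=3,j=3): S=240.8461, K−S=0.0000, hold=0.0000 ⇒ V=0.0000 continue  boundary S*=93.3818
step 2: (k=2,j=0): S=73.6873, K−S=64.1527, hold=59.8159 ⇒ V=64.1527 exercise | (k=2,j=1): S=118.3400, K−S=19.5000, hold=25.7141 ⇒ V=25.7141 continue | (k=2,j=2): S=190.0510, K−S=0.0000, hold=4.4100 ⇒ V=4.4100 continue  boundary S*=73.6873
step 1: (k=1,j=0): S=93.3818, K−S=44.4582, hold=43.1849 ⇒ V=44.4582 exercise | (k=1,j=1): S=149.9688, K−S=0.0000, hold=14.4026 ⇒ V=14.4026 continue  boundary S*=93.3818
step 0: (k=0,j=0): S=118.3400, K−S=19.5000, hold=28.2427 ⇒ V=28.2427 continue  boundary S*=-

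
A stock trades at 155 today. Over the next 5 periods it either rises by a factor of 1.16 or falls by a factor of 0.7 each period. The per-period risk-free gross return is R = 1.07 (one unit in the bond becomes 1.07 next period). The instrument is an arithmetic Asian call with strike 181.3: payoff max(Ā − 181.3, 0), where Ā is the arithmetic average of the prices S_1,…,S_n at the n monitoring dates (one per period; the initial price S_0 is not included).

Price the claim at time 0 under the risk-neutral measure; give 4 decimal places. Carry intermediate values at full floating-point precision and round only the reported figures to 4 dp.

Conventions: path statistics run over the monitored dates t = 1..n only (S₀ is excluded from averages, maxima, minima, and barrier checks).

Risk-neutral up-probability p* = (R−d)/(u−d) = (1.07−0.7)/(1.16−0.7) = 0.8043; the claim prices as the p*-weighted sum of path payoffs discounted by R^5.
Enumerate all 2^5 = 32 price paths (U = up ×1.16, D = down ×0.7); each path with k up-moves has probability p*^k·(1−p*)^(5−k).
DDDDD: Ā=60.1763, payoff=0.0000, prob=0.000287
UDDDD: Ā=99.7207, payoff=0.0000, prob=0.001179
DUDDD: Ā=85.4607, payoff=0.0000, prob=0.001179
UUDDD: Ā=141.6205, payoff=0.0000, prob=0.004846
DDUDD: Ā=75.4787, payoff=0.0000, prob=0.001179
UDUDD: Ā=125.0789, payoff=0.0000, prob=0.004846
DUUDD: Ā=110.8189, payoff=0.0000, prob=0.004846
UUUDD: Ā=183.6428, payoff=2.3428, prob=0.019921
DDDUD: Ā=68.4913, payoff=0.0000, prob=0.001179
UDDUD: Ā=113.4998, payoff=0.0000, prob=0.004846
DUDUD: Ā=99.2398, payoff=0.0000, prob=0.004846
UUDUD: Ā=164.4546, payoff=0.0000, prob=0.019921
DDUUD: Ā=89.2578, payoff=0.0000, prob=0.004846
UDUUD: Ā=147.9130, payoff=0.0000, prob=0.019921
DUUUD: Ā=133.6530, payoff=0.0000, prob=0.019921
UUUUD: Ā=221.4821, payoff=40.1821, prob=0.081896
DDDDU: Ā=63.6001, payoff=0.0000, prob=0.001179
UDDDU: Ā=105.3944, payoff=0.0000, prob=0.004846
DUDDU: Ā=91.1344, payoff=0.0000, prob=0.004846
UUDDU: Ā=151.0228, payoff=0.0000, prob=0.019921
DDUDU: Ā=81.1524, payoff=0.0000, prob=0.004846
UDUDU: Ā=134.4812, payoff=0.0000, prob=0.019921
DUUDU: Ā=120.2212, payoff=0.0000, prob=0.019921
UUUDU: Ā=199.2237, payoff=17.9237, prob=0.081896
DDDUU: Ā=74.1650, payoff=0.0000, prob=0.004846
UDDUU: Ā=122.9021, payoff=0.0000, prob=0.019921
DUDUU: Ā=108.6421, payoff=0.0000, prob=0.019921
UUDUU: Ā=180.0354, payoff=0.0000, prob=0.081896
DDUUU: Ā=98.6601, payoff=0.0000, prob=0.019921
UDUUU: Ā=163.4938, payoff=0.0000, prob=0.081896
DUUUU: Ā=149.2338, payoff=0.0000, prob=0.081896
UUUUU: Ā=247.3018, payoff=66.0018, prob=0.336682
Price = Σ prob·payoff / R^5 = 27.026865 / 1.402552 = 19.2698

price = 19.2698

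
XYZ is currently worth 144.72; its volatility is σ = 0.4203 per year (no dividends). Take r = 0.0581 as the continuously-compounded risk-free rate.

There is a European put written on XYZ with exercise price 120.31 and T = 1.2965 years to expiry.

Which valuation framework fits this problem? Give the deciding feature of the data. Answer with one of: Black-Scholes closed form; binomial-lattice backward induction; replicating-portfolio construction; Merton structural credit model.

Key observation: a European claim on XYZ (strike 120.31) — a lognormal (GBM) underlying with constant rate and volatility — has an exact closed-form value; no lattice or capital structure is involved.

framework: Black-Scholes closed form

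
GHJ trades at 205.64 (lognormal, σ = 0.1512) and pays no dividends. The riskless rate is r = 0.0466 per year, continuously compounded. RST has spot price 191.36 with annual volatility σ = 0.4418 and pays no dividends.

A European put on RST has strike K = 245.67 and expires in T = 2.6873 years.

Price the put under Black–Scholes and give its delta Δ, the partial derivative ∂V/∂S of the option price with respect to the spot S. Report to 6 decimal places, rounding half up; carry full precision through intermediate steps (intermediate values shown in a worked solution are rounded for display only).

price = 71.205365
Δ = -0.424626

σ√T = 0.4418·√2.6873 = 0.724242
d₁ = (ln(S/K) + (r+σ²/2)T) / (σ√T) = (ln(191.36/245.67) + (0.0466+0.4418²/2)·2.6873) / 0.724242 = (-0.249833 + 0.387492) / 0.724242 = 0.190073
d₂ = d₁ − σ√T = 0.190073 − 0.724242 = -0.534169
e^{−rT} = 0.882296
N(−d₁) = 0.424626,  N(−d₂) = 0.703388
Put price V = K·e^{−rT}·N(−d₂) − S·N(−d₁) = 152.461796 − 81.256431 = 71.205365
Δ = −N(−d₁) = -0.424626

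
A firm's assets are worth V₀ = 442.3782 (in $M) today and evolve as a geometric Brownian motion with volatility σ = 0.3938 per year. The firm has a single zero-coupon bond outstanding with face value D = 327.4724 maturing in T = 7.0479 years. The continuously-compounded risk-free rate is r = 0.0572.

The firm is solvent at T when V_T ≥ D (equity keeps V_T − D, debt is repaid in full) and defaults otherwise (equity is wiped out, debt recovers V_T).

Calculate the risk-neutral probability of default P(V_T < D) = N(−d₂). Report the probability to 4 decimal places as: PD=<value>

Work the structural quantities from V₀ = 442.3782 against face 327.4724:
d₁ = [ln(V₀/D) + (r + σ²/2)T] / (σ√T)
   = [ln(442.3782/327.4724) + (0.0572 + 0.5·0.3938²)·7.0479] / (0.3938·√7.0479)
   = [0.300761 + 0.949629] / 1.045456 = 1.196024
d₂ = d₁ − σ√T = 1.196024 − 1.045456 = 0.150568
risk-neutral PD = N(−d₂) = N(-0.150568) = 0.440158

PD=0.4402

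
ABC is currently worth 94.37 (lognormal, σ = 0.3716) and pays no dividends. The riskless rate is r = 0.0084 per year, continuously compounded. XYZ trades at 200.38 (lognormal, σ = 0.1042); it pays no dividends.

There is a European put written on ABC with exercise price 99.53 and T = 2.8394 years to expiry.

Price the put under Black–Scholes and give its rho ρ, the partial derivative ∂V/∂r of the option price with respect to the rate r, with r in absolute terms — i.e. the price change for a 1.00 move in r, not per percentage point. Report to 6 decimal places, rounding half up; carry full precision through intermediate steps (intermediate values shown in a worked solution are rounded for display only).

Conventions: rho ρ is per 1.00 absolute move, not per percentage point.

price = 24.972478
ρ = -176.764884

σ√T = 0.3716·√2.8394 = 0.626165
d₁ = (ln(S/K) + (r+σ²/2)T) / (σ√T) = (ln(94.37/99.53) + (0.0084+0.3716²/2)·2.8394) / 0.626165 = (-0.053236 + 0.219892) / 0.626165 = 0.266154
d₂ = d₁ − σ√T = 0.266154 − 0.626165 = -0.360011
e^{−rT} = 0.976431
N(−d₁) = 0.395060,  N(−d₂) = 0.640581
Put price V = K·e^{−rT}·N(−d₂) − S·N(−d₁) = 62.254309 − 37.281831 = 24.972478
ρ = −K·T·e^{−rT}·N(−d₂) = -176.764884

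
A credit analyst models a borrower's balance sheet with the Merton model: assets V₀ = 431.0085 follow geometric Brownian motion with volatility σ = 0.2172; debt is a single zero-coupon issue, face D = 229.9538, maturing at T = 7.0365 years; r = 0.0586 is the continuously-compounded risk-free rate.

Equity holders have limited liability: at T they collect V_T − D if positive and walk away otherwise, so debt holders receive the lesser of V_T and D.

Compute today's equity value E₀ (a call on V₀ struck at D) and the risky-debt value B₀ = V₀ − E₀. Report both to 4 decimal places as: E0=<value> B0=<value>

With assets at 431.0085 and a single debt payment of 229.9538 at 7.0365 years:
d₁ = [ln(V₀/D) + (r + σ²/2)T] / (σ√T)
   = [ln(431.0085/229.9538) + (0.0586 + 0.5·0.2172²)·7.0365] / (0.2172·√7.0365)
   = [0.628249 + 0.578315] / 0.576153 = 2.094172
d₂ = d₁ − σ√T = 2.094172 − 0.576153 = 1.518019
N(d₁) = 0.981878,  N(d₂) = 0.935495,  e^(−rT) = 0.662100
E₀ = V₀·N(d₁) − D·e^(−rT)·N(d₂)
   = 431.0085·0.981878 − 229.9538·0.662100·0.935495 = 280.766263
B₀ = V₀ − E₀ = 431.0085 − 280.766263 = 150.242237

E0=280.7663 B0=150.2422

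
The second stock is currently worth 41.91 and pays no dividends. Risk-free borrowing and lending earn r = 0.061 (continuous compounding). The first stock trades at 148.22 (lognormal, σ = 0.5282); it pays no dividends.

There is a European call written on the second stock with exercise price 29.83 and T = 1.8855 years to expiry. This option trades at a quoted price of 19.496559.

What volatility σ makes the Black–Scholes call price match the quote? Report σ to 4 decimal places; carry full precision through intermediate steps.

sigma = 0.5570

At σ = 0.5570 the Black–Scholes value reproduces the quote:
σ√T = 0.557·√1.8855 = 0.764836
d₁ = (ln(S/K) + (r+σ²/2)T) / (σ√T) = (ln(41.91/29.83) + (0.061+0.557²/2)·1.8855) / 0.764836 = (0.340010 + 0.407503) / 0.764836 = 0.977350
d₂ = d₁ − σ√T = 0.977350 − 0.764836 = 0.212514
e^{−rT} = 0.891352
N(d₁) = 0.835802,  N(d₂) = 0.584147
V = S·N(d₁) − K·e^{−rT}·N(d₂) = 35.028462 − 15.531903 = 19.496559 (equal to the quote); since ∂V/∂σ > 0 for all σ, the implied volatility is unique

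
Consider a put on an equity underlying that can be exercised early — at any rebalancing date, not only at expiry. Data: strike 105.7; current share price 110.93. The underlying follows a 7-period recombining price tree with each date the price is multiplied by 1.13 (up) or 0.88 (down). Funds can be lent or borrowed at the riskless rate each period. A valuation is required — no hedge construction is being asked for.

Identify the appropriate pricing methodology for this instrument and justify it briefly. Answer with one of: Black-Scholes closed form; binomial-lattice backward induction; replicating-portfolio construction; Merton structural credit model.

Key observation: the exercise right at every one of the 7 steps is what matters: each node needs max(105.7 − S, continuation), which only the stepwise tree valuation starting from spot 110.93 delivers.

framework: binomial-lattice backward induction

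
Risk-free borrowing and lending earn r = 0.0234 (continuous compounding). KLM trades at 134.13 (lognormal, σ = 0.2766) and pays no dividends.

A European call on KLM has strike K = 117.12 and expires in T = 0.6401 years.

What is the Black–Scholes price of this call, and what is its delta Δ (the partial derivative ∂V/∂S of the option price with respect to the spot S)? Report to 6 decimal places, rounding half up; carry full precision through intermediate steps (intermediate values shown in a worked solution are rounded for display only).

σ√T = 0.2766·√0.6401 = 0.221297
d₁ = (ln(S/K) + (r+σ²/2)T) / (σ√T) = (ln(134.13/117.12) + (0.0234+0.2766²/2)·0.6401) / 0.221297 = (0.135610 + 0.039465) / 0.221297 = 0.791130
d₂ = d₁ − σ√T = 0.791130 − 0.221297 = 0.569833
e^{−rT} = 0.985133
N(d₁) = 0.785566,  N(d₂) = 0.715605
Call price V = S·N(d₁) − K·e^{−rT}·N(d₂) = 105.367975 − 82.565602 = 22.802373
Δ = N(d₁) = 0.785566

price = 22.802373
Δ = 0.785566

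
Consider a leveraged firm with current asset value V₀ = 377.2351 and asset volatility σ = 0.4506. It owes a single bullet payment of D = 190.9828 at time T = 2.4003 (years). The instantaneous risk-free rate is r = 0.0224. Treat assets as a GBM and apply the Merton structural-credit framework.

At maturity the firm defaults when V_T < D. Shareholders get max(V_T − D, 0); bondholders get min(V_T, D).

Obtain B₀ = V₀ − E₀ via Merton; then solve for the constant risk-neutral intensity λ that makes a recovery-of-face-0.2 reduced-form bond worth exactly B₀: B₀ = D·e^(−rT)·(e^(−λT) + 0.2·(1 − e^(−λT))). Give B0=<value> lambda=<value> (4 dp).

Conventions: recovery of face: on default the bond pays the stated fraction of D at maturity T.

Work the structural quantities from V₀ = 377.2351 against face 190.9828:
d₁ = [ln(V₀/D) + (r + σ²/2)T] / (σ√T)
   = [ln(377.2351/190.9828) + (0.0224 + 0.5·0.4506²)·2.4003] / (0.4506·√2.4003)
   = [0.680685 + 0.297446] / 0.698110 = 1.401112
d₂ = d₁ − σ√T = 1.401112 − 0.698110 = 0.703002
N(d₁) = 0.919410,  N(d₂) = 0.758973,  e^(−rT) = 0.947653
E₀ = V₀·N(d₁) − D·e^(−rT)·N(d₂)
   = 377.2351·0.919410 − 190.9828·0.947653·0.758973 = 209.470596
B₀ = V₀ − E₀ = 377.2351 − 209.470596 = 167.764504
e^(−λT) = (B₀·e^(rT)/D − 0.2)/(1 − 0.2) = (167.7645·1.055238/190.9828 − 0.2)/0.8 = 0.90868774
λ = −ln(0.90868774)/2.4003 = 0.039892

B0=167.7645 lambda=0.0399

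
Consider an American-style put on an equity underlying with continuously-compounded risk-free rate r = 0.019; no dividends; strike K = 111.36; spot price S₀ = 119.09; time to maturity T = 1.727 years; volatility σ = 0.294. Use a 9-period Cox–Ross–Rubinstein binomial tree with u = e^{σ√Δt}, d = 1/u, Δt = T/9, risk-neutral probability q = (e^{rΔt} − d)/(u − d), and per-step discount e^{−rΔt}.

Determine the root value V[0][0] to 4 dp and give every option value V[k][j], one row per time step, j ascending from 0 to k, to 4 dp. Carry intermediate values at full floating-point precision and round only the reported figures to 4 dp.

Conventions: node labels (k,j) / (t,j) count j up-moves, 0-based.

price = 12.8408
tree:
12.8408
17.8617 7.5420
24.1768 11.2099 3.6570
31.7266 16.2461 5.8823 1.2931
40.2142 22.8450 9.2771 2.2784 0.2439
48.8114 30.9789 14.2764 3.9746 0.4727 0.0000
56.3697 40.2142 21.2881 6.8487 0.9158 0.0000 0.0000
63.0146 48.8114 30.4354 11.6186 1.7743 0.0000 0.0000 0.0000
68.8566 56.3697 40.2142 19.3124 3.4378 0.0000 0.0000 0.0000 0.0000
73.9927 63.0146 48.8114 30.4354 6.6607 0.0000 0.0000 0.0000 0.0000 0.0000

Δt=0.19189, u=1.13745, d=0.87916, q=0.48199, disc=e^(-rΔt)=0.99636
k=9 terminal: V=max(K-S,0) → 73.9927 63.0146 48.8114 30.4354 6.6607 0.0000 0.0000 0.0000 0.0000 0.0000
k=8: j=0 S=42.5034 intr=68.8566 cont=68.4514 V=68.8566[EX]; j=1 S=54.9903 intr=56.3697 cont=55.9644 V=56.3697[EX]; j=2 S=71.1458 intr=40.2142 cont=39.8089 V=40.2142[EX]; j=3 S=92.0476 intr=19.3124 cont=18.9072 V=19.3124[EX]; j=4 S=119.0900 intr=0.0000 cont=3.4378 V=3.4378[hold]; j=5 S=154.0772 intr=0.0000 cont=0.0000 V=0.0000[hold]; j=6 S=199.3432 intr=0.0000 cont=0.0000 V=0.0000[hold]; j=7 S=257.9077 intr=0.0000 cont=0.0000 V=0.0000[hold]; j=8 S=333.6779 intr=0.0000 cont=0.0000 V=0.0000[hold]
k=7: j=0 S=48.3454 intr=63.0146 cont=62.6094 V=63.0146[EX]; j=1 S=62.5486 intr=48.8114 cont=48.4061 V=48.8114[EX]; j=2 S=80.9246 intr=30.4354 cont=30.0301 V=30.4354[EX]; j=3 S=104.6993 intr=6.6607 cont=11.6186 V=11.6186[hold]; j=4 S=135.4587 intr=0.0000 cont=1.7743 V=1.7743[hold]; j=5 S=175.2548 intr=0.0000 cont=0.0000 V=0.0000[hold]; j=6 S=226.7425 intr=0.0000 cont=0.0000 V=0.0000[hold]; j=7 S=293.3566 intr=0.0000 cont=0.0000 V=0.0000[hold]
k=6: j=0 S=54.9903 intr=56.3697 cont=55.9644 V=56.3697[EX]; j=1 S=71.1458 intr=40.2142 cont=39.8089 V=40.2142[EX]; j=2 S=92.0476 intr=19.3124 cont=21.2881 V=21.2881[hold]; j=3 S=119.0900 intr=0.0000 cont=6.8487 V=6.8487[hold]; j=4 S=154.0772 intr=0.0000 cont=0.9158 V=0.9158[hold]; j=5 S=199.3432 intr=0.0000 cont=0.0000 V=0.0000[hold]; j=6 S=257.9077 intr=0.0000 cont=0.0000 V=0.0000[hold]
k=5: j=0 S=62.5486 intr=48.8114 cont=48.4061 V=48.8114[EX]; j=1 S=80.9246 intr=30.4354 cont=30.9789 V=30.9789[hold]; j=2 S=104.6993 intr=6.6607 cont=14.2764 V=14.2764[hold]; j=3 S=135.4587 intr=0.0000 cont=3.9746 V=3.9746[hold]; j=4 S=175.2548 intr=0.0000 cont=0.4727 V=0.4727[hold]; j=5 S=226.7425 intr=0.0000 cont=0.0000 V=0.0000[hold]
k=4: j=0 S=71.1458 intr=40.2142 cont=40.0700 V=40.2142[EX]; j=1 S=92.0476 intr=19.3124 cont=22.8450 V=22.8450[hold]; j=2 S=119.0900 intr=0.0000 cont=9.2771 V=9.2771[hold]; j=3 S=154.0772 intr=0.0000 cont=2.2784 V=2.2784[hold]; j=4 S=199.3432 intr=0.0000 cont=0.2439 V=0.2439[hold]
k=3: j=0 S=80.9246 intr=30.4354 cont=31.7266 V=31.7266[hold]; j=1 S=104.6993 intr=6.6607 cont=16.2461 V=16.2461[hold]; j=2 S=135.4587 intr=0.0000 cont=5.8823 V=5.8823[hold]; j=3 S=175.2548 intr=0.0000 cont=1.2931 V=1.2931[hold]
k=2: j=0 S=92.0476 intr=19.3124 cont=24.1768 V=24.1768[hold]; j=1 S=119.0900 intr=0.0000 cont=11.2099 V=11.2099[hold]; j=2 S=154.0772 intr=0.0000 cont=3.6570 V=3.6570[hold]
k=1: j=0 S=104.6993 intr=6.6607 cont=17.8617 V=17.8617[hold]; j=1 S=135.4587 intr=0.0000 cont=7.5420 V=7.5420[hold]
k=0: j=0 S=119.0900 intr=0.0000 cont=12.8408 V=12.8408[hold]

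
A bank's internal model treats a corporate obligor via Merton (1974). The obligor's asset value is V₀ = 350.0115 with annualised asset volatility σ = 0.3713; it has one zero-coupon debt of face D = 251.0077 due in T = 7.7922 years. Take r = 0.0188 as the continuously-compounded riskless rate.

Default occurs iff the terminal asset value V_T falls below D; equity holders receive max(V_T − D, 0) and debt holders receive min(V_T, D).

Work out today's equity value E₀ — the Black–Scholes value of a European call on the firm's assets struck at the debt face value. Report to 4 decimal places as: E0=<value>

Apply the equity-as-call identities (strike 251.0077, horizon 7.7922 years):
d₁ = [ln(V₀/D) + (r + σ²/2)T] / (σ√T)
   = [ln(350.0115/251.0077) + (0.0188 + 0.5·0.3713²)·7.7922] / (0.3713·√7.7922)
   = [0.332482 + 0.683624] / 1.036466 = 0.980357
d₂ = d₁ − σ√T = 0.980357 − 1.036466 = -0.056109
N(d₁) = 0.836545,  N(d₂) = 0.477628,  e^(−rT) = 0.863731
E₀ = V₀·N(d₁) − D·e^(−rT)·N(d₂)
   = 350.0115·0.836545 − 251.0077·0.863731·0.477628 = 189.249178

E0=189.2492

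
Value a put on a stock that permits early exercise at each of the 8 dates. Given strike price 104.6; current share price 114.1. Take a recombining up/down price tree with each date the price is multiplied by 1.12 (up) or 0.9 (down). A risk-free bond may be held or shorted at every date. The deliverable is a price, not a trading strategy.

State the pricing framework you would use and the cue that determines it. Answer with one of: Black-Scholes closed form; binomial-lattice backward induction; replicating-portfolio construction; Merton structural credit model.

Key observation: the put (strike 104.6 on spot 114.1) is American-style on a 8-step discrete price model, so the early-exercise decision at every node requires stepwise backward valuation — a closed form cannot price the exercise right.

framework: binomial-lattice backward induction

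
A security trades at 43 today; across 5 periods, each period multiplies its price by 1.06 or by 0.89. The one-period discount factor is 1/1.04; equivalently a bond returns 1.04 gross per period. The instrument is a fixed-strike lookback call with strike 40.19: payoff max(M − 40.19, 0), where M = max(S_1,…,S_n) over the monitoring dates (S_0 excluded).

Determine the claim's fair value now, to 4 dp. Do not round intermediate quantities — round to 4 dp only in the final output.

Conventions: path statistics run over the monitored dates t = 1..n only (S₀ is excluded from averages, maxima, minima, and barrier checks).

Risk-neutral up-probability p* = (R−d)/(u−d) = (1.04−0.89)/(1.06−0.89) = 0.8824; the claim prices as the p*-weighted sum of path payoffs discounted by R^5.
Enumerate all 2^5 = 32 price paths (U = up ×1.06, D = down ×0.89); each path with k up-moves has probability p*^k·(1−p*)^(5−k).
DDDDD: M=38.2700, payoff=0.0000, prob=0.000023
UDDDD: M=45.5800, payoff=5.3900, prob=0.000169
DUDDD: M=40.5662, payoff=0.3762, prob=0.000169
UUDDD: M=48.3148, payoff=8.1248, prob=0.001268
DDUDD: M=38.2700, payoff=0.0000, prob=0.000169
UDUDD: M=45.5800, payoff=5.3900, prob=0.001268
DUUDD: M=43.0002, payoff=2.8102, prob=0.001268
UUUDD: M=51.2137, payoff=11.0237, prob=0.009508
DDDUD: M=38.2700, payoff=0.0000, prob=0.000169
UDDUD: M=45.5800, payoff=5.3900, prob=0.001268
DUDUD: M=40.5662, payoff=0.3762, prob=0.001268
UUDUD: M=48.3148, payoff=8.1248, prob=0.009508
DDUUD: M=38.2702, payoff=0.0000, prob=0.001268
UDUUD: M=45.5802, payoff=5.3902, prob=0.009508
DUUUD: M=45.5802, payoff=5.3902, prob=0.009508
UUUUD: M=54.2865, payoff=14.0965, prob=0.071310
DDDDU: M=38.2700, payoff=0.0000, prob=0.000169
UDDDU: M=45.5800, payoff=5.3900, prob=0.001268
DUDDU: M=40.5662, payoff=0.3762, prob=0.001268
UUDDU: M=48.3148, payoff=8.1248, prob=0.009508
DDUDU: M=38.2700, payoff=0.0000, prob=0.001268
UDUDU: M=45.5800, payoff=5.3900, prob=0.009508
DUUDU: M=43.0002, payoff=2.8102, prob=0.009508
UUUDU: M=51.2137, payoff=11.0237, prob=0.071310
DDDUU: M=38.2700, payoff=0.0000, prob=0.001268
UDDUU: M=45.5800, payoff=5.3900, prob=0.009508
DUDUU: M=40.5664, payoff=0.3764, prob=0.009508
UUDUU: M=48.3150, payoff=8.1250, prob=0.071310
DDUUU: M=40.5664, payoff=0.3764, prob=0.009508
UDUUU: M=48.3150, payoff=8.1250, prob=0.071310
DUUUU: M=48.3150, payoff=8.1250, prob=0.071310
UUUUU: M=57.5437, payoff=17.3537, prob=0.534825
Price = Σ prob·payoff / R^5 = 13.345170 / 1.216653 = 10.9688

price = 10.9688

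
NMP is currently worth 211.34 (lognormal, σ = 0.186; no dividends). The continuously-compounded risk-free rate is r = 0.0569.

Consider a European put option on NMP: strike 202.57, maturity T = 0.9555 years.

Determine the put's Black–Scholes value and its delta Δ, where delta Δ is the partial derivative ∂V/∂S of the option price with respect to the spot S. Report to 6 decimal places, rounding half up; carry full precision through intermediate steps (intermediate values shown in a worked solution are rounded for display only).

price = 6.870180
Δ = -0.266627

σ√T = 0.186·√0.9555 = 0.181814
d₁ = (ln(S/K) + (r+σ²/2)T) / (σ√T) = (ln(211.34/202.57) + (0.0569+0.186²/2)·0.9555) / 0.181814 = (0.042383 + 0.070896) / 0.181814 = 0.623047
d₂ = d₁ − σ√T = 0.623047 − 0.181814 = 0.441232
e^{−rT} = 0.947084
N(−d₁) = 0.266627,  N(−d₂) = 0.329522
Put price V = K·e^{−rT}·N(−d₂) − S·N(−d₁) = 63.219101 − 56.348922 = 6.870180
Δ = −N(−d₁) = -0.266627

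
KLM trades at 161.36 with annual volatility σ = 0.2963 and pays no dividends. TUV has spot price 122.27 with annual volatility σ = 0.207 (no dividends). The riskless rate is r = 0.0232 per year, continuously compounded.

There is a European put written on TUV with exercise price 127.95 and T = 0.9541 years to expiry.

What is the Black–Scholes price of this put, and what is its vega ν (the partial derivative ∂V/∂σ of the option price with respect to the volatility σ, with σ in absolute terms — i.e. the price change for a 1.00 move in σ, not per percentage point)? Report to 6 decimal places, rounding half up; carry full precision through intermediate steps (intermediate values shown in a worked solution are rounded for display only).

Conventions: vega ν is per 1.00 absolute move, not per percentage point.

σ√T = 0.207·√0.9541 = 0.202194
d₁ = (ln(S/K) + (r+σ²/2)T) / (σ√T) = (ln(122.27/127.95) + (0.0232+0.207²/2)·0.9541) / 0.202194 = (-0.045408 + 0.042576) / 0.202194 = -0.014004
d₂ = d₁ − σ√T = -0.014004 − 0.202194 = -0.216198
e^{−rT} = 0.978108
N(−d₁) = 0.505587,  N(−d₂) = 0.585583
Put price V = K·e^{−rT}·N(−d₂) − S·N(−d₁) = 73.285122 − 61.818097 = 11.467025
φ(d₁) = (1/√(2π))·e^{−d₁²/2} = 0.398903
ν = S·φ(d₁)·√T = 47.641381

price = 11.467025
ν = 47.641381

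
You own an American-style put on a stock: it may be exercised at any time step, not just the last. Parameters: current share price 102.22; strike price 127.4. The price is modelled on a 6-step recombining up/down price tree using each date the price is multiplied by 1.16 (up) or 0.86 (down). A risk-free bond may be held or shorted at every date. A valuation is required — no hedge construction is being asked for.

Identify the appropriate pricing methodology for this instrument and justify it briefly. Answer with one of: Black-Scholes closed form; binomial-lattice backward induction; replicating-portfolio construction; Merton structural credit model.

Key observation: an American put (K = 127.4, S₀ = 102.22) on a 6-date tree has no closed form — the optimal stopping decision is embedded and must be resolved recursively from expiry.

framework: binomial-lattice backward induction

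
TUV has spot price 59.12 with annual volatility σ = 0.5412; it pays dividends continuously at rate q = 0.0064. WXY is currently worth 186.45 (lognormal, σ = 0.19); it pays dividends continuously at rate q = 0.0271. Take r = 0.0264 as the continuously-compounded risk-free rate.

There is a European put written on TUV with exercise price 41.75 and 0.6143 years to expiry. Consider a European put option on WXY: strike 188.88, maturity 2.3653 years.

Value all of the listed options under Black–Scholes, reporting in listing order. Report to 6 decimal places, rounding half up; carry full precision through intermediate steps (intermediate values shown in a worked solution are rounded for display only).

[TUV put K=41.75]
σ√T = 0.5412·√0.6143 = 0.424178
d₁ = (ln(S/K) + (r−q+σ²/2)T) / (σ√T) = (ln(59.12/41.75) + (0.0264−0.0064+0.5412²/2)·0.6143) / 0.424178 = (0.347870 + 0.102249) / 0.424178 = 1.061157
d₂ = d₁ − σ√T = 1.061157 − 0.424178 = 0.636979
e^{−rT} = 0.983913
e^{−qT} = 0.996076
N(−d₁) = 0.144309,  N(−d₂) = 0.262069
price = K·e^{−rT}·N(−d₂) − S·e^{−qT}·N(−d₁) = 10.765382 − 8.498091 = 2.267291
[WXY put K=188.88]
σ√T = 0.19·√2.3653 = 0.292211
d₁ = (ln(S/K) + (r−q+σ²/2)T) / (σ√T) = (ln(186.45/188.88) + (0.0264−0.0271+0.19²/2)·2.3653) / 0.292211 = (-0.012949 + 0.041038) / 0.292211 = 0.096126
d₂ = d₁ − σ√T = 0.096126 − 0.292211 = -0.196085
e^{−rT} = 0.939466
e^{−qT} = 0.937912
N(−d₁) = 0.461710,  N(−d₂) = 0.577728
price = K·e^{−rT}·N(−d₂) − S·e^{−qT}·N(−d₁) = 102.515710 − 80.740918 = 21.774792

price(TUV put K=41.75) = 2.267291
price(WXY put K=188.88) = 21.774792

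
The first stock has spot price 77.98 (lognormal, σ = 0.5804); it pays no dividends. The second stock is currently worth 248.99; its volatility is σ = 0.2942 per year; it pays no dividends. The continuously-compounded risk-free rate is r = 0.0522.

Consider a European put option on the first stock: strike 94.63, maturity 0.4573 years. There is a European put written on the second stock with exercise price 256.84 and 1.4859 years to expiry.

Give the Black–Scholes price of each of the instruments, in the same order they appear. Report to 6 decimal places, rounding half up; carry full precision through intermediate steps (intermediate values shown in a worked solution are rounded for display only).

[the first stock put K=94.63]
σ√T = 0.5804·√0.4573 = 0.392489
d₁ = (ln(S/K) + (r+σ²/2)T) / (σ√T) = (ln(77.98/94.63) + (0.0522+0.5804²/2)·0.4573) / 0.392489 = (-0.193522 + 0.100895) / 0.392489 = -0.235999
d₂ = d₁ − σ√T = -0.235999 − 0.392489 = -0.628488
e^{−rT} = 0.976412
N(−d₁) = 0.593283,  N(−d₂) = 0.735158
price = K·e^{−rT}·N(−d₂) − S·N(−d₁) = 67.927003 − 46.264230 = 21.662774
[the second stock put K=256.84]
σ√T = 0.2942·√1.4859 = 0.358622
d₁ = (ln(S/K) + (r+σ²/2)T) / (σ√T) = (ln(248.99/256.84) + (0.0522+0.2942²/2)·1.4859) / 0.358622 = (-0.031041 + 0.141869) / 0.358622 = 0.309039
d₂ = d₁ − σ√T = 0.309039 − 0.358622 = -0.049583
e^{−rT} = 0.925368
N(−d₁) = 0.378646,  N(−d₂) = 0.519773
price = K·e^{−rT}·N(−d₂) − S·N(−d₁) = 123.535146 − 94.279024 = 29.256122

price(the first stock put K=94.63) = 21.662774
price(the second stock put K=256.84) = 29.256122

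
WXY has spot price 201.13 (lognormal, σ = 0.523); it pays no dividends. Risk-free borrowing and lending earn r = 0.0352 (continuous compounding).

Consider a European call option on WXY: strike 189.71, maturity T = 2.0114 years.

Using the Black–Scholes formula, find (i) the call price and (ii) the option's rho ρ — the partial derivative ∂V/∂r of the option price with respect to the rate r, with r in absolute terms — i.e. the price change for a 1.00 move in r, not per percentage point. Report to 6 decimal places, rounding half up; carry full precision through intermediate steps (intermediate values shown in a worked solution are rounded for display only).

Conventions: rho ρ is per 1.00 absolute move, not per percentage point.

price = 67.635422
ρ = 150.044993

σ√T = 0.523·√2.0114 = 0.741739
d₁ = (ln(S/K) + (r+σ²/2)T) / (σ√T) = (ln(201.13/189.71) + (0.0352+0.523²/2)·2.0114) / 0.741739 = (0.058455 + 0.345889) / 0.741739 = 0.545130
d₂ = d₁ − σ√T = 0.545130 − 0.741739 = -0.196608
e^{−rT} = 0.931647
N(d₁) = 0.707168,  N(d₂) = 0.422067
Call price V = S·N(d₁) − K·e^{−rT}·N(d₂) = 142.232715 − 74.597292 = 67.635422
ρ = K·T·e^{−rT}·N(d₂) = 150.044993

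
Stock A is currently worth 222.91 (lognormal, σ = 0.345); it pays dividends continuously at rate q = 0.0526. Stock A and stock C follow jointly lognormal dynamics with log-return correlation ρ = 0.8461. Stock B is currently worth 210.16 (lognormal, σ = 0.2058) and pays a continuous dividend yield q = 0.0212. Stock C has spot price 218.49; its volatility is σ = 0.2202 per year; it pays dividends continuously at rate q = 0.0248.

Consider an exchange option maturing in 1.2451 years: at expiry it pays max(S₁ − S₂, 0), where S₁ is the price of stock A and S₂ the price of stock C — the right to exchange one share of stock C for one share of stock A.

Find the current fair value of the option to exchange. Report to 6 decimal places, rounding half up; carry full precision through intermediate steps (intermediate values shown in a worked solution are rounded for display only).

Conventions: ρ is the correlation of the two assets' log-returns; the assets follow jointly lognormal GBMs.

exchange price = 16.948172

σ_eff = √(σ₁² + σ₂² − 2ρσ₁σ₂) = √(0.345² + 0.2202² − 2·0.8461·0.345·0.2202) = 0.197379
d₁ = (ln(S₁/S₂) + (q₂ − q₁ + σ_eff²/2)T) / (σ_eff√T) = (ln(222.91/218.49) + (0.0248 − 0.0526 + 0.019479)·1.2451) / 0.220243 = 0.043895
d₂ = d₁ − σ_eff√T = 0.043895 − 0.220243 = -0.176348
N(d₁) = 0.517506,  N(d₂) = 0.430010
V = S₁·e^{−q₁T}·N(d₁) − S₂·e^{−q₂T}·N(d₂) = 108.044327 − 91.096155 = 16.948172
Key observation: r never enters — measured in units of stock C, the claim is a call on S₁/S₂ struck at 1, so only the dividend yields and σ_eff matter.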